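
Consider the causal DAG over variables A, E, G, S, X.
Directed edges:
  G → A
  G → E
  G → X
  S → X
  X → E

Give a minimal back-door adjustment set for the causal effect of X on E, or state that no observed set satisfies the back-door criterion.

desc(X)\{X}={E}; candidates ⊆ {A,G,S}.
size 0: {}; under {} X still reaches {A,E,G,S} ∋ E.
{G}: X⊥E given {G} in G with X→· removed — back-door holds.

X→E: minimal back-door set {G}.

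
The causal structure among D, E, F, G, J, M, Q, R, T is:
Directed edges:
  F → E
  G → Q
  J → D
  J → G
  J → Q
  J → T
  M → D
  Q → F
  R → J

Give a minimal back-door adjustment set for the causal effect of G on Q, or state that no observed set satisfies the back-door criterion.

desc(G)\{G}={E,F,Q}; candidates ⊆ {D,J,M,R,T}.
size 0: {}; under {} G still reaches {D,E,F,J,Q,R,T} ∋ Q.
{J}: G⊥Q given {J} in G with G→· removed — back-door holds.

G→Q: minimal back-door set {J}.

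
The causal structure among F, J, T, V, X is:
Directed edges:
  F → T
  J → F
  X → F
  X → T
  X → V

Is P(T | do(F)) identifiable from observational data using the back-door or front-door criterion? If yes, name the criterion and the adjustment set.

desc(F)\{F}={T}; candidates ⊆ {J,V,X}.
size 0: {}; under {} F still reaches {J,T,V,X} ∋ T.
{X}: F⊥T given {X} in G with F→· removed — back-door holds.
P(T|do(F)) = Σ_{X} P(T|F,X)·P(X).

P(T|do(F)): backdoor, adjust for {X}.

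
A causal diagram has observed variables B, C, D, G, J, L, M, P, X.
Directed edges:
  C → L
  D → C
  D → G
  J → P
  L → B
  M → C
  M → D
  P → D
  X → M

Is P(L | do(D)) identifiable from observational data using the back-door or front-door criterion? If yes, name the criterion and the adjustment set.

desc(D)\{D}={B,C,G,L}; candidates ⊆ {J,M,P,X}.
size 0: {}; under {} D still reaches {B,C,J,L,M,P,X} ∋ L.
{M}: D⊥L given {M} in G with D→· removed — back-door holds.
P(L|do(D)) = Σ_{M} P(L|D,M)·P(M).

P(L|do(D)): backdoor, adjust for {M}.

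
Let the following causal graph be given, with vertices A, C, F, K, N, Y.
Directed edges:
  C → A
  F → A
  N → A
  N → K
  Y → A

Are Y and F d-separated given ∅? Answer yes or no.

Yes — Y ⊥ F | ∅.

Bayes-Ball from Y | ∅ reaches {A}.
F ∉ reach(Y|∅) ⇒ Y ⊥ F | ∅.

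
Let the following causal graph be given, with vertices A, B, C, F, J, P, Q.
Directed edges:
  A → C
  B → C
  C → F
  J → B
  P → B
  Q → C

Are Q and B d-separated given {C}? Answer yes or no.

Bayes-Ball from Q | {C} reaches {A,B,J,P}.
B ∈ reach(Q|{C}) ⇒ Q ⊥̸ B | {C}.

No — Q and B are d-connected given {C}.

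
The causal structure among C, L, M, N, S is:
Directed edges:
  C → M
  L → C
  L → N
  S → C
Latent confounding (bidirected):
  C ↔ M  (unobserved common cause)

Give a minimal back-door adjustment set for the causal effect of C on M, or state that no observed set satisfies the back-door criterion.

desc(C)\{C}={M}; candidates ⊆ {L,N,S}.
C↔M: latent back-door arc(s) into C.
size 0: {}; under {} C still reaches {L,M,N,S} ∋ M.
size 1: {L}, {N}, {S}; under {L} C still reaches {M,S} ∋ M.
size 2: {L,N}, {L,S}, {N,S}; under {L,N} C still reaches {M,S} ∋ M.
C↔M cannot be blocked by any observed set — no back-door set.

C→M: no observed back-door set.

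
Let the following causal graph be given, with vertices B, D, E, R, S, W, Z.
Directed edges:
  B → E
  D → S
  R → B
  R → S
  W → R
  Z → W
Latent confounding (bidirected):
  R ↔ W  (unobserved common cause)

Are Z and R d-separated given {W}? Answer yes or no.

Bayes-Ball from Z | {W} reaches {B,E,R,S}.
R ∈ reach(Z|{W}) ⇒ Z ⊥̸ R | {W}.

No — Z and R are d-connected given {W}.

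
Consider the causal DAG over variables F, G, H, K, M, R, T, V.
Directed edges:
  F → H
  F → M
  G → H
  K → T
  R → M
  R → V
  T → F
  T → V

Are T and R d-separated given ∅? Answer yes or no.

Bayes-Ball from T | ∅ reaches {F,H,K,M,V}.
R ∉ reach(T|∅) ⇒ T ⊥ R | ∅.

Yes — T ⊥ R | ∅.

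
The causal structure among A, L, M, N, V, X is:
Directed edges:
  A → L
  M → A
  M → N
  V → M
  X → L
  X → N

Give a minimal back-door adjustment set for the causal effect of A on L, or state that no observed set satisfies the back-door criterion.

A→L: minimal back-door set ∅.

desc(A)\{A}={L}; candidates ⊆ {M,N,V,X}.
∅: A⊥L given ∅ in G with A→· removed — back-door holds.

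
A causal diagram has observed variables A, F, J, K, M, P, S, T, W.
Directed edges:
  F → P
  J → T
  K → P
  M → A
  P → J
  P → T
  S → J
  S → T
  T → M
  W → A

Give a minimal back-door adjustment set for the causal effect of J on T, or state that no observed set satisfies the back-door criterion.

J→T: minimal back-door set {P, S}.

desc(J)\{J}={A,M,T}; candidates ⊆ {F,K,P,S,W}.
size 0: {}; under {} J still reaches {A,F,K,M,P,S,T} ∋ T.
size 1: {F}, {K}, {P} …(+2); under {F} J still reaches {A,K,M,P,S,T} ∋ T.
{P,S}: J⊥T given {P,S} in G with J→· removed — back-door holds.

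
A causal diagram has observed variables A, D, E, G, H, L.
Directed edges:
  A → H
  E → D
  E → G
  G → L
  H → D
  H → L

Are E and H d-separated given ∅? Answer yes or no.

Bayes-Ball from E | ∅ reaches {D,G,L}.
H ∉ reach(E|∅) ⇒ E ⊥ H | ∅.

Yes — E ⊥ H | ∅.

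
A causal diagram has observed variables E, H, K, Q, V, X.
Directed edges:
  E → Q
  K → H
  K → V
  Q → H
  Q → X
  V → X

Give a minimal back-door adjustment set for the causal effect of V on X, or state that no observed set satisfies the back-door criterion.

desc(V)\{V}={X}; candidates ⊆ {E,H,K,Q}.
∅: V⊥X given ∅ in G with V→· removed — back-door holds.

V→X: minimal back-door set ∅.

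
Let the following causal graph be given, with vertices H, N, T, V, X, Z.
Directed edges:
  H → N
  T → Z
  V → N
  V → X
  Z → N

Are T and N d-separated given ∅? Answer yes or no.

Bayes-Ball from T | ∅ reaches {N,Z}.
N ∈ reach(T|∅) ⇒ T ⊥̸ N | ∅.

No — T and N are d-connected given ∅.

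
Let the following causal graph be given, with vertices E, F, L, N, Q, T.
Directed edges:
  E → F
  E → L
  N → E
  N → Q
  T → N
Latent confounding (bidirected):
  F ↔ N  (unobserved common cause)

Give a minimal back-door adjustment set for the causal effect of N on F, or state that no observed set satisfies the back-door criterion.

desc(N)\{N}={E,F,L,Q}; candidates ⊆ {T}.
N↔F: latent back-door arc(s) into N.
size 0: {}; under {} N still reaches {F,T} ∋ F.
size 1: {T}; under {T} N still reaches {F} ∋ F.
N↔F cannot be blocked by any observed set — no back-door set.

N→F: no observed back-door set.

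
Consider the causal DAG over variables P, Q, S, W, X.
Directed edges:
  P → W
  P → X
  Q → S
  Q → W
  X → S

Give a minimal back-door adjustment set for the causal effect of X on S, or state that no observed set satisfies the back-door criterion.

X→S: minimal back-door set ∅.

desc(X)\{X}={S}; candidates ⊆ {P,Q,W}.
∅: X⊥S given ∅ in G with X→· removed — back-door holds.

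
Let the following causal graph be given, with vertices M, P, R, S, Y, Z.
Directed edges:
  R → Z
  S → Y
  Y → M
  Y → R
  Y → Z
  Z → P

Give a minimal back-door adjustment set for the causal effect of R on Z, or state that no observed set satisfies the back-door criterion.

R→Z: minimal back-door set {Y}.

desc(R)\{R}={P,Z}; candidates ⊆ {M,S,Y}.
size 0: {}; under {} R still reaches {M,P,S,Y,Z} ∋ Z.
{Y}: R⊥Z given {Y} in G with R→· removed — back-door holds.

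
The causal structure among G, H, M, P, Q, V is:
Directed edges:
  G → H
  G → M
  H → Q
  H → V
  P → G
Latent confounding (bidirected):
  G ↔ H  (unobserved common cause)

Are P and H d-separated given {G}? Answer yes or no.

No — P and H are d-connected given {G}.

Bayes-Ball from P | {G} reaches {H,Q,V}.
H ∈ reach(P|{G}) ⇒ P ⊥̸ H | {G}.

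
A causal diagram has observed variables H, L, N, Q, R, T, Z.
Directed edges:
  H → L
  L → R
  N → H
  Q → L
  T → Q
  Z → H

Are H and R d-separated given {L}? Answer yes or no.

Yes — H ⊥ R | {L}.

Bayes-Ball from H | {L} reaches {N,Q,T,Z}.
R ∉ reach(H|{L}) ⇒ H ⊥ R | {L}.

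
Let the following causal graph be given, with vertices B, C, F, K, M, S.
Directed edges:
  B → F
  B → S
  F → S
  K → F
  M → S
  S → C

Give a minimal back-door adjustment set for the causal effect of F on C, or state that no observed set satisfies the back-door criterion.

desc(F)\{F}={C,S}; candidates ⊆ {B,K,M}.
size 0: {}; under {} F still reaches {B,C,K,S} ∋ C.
{B}: F⊥C given {B} in G with F→· removed — back-door holds.

F→C: minimal back-door set {B}.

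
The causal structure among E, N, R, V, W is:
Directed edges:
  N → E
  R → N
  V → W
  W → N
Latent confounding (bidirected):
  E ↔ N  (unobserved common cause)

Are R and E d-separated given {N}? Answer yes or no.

No — R and E are d-connected given {N}.

Bayes-Ball from R | {N} reaches {E,V,W}.
E ∈ reach(R|{N}) ⇒ R ⊥̸ E | {N}.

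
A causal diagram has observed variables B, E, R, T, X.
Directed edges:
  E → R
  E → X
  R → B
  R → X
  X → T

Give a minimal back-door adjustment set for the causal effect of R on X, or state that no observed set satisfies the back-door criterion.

R→X: minimal back-door set {E}.

desc(R)\{R}={B,T,X}; candidates ⊆ {E}.
size 0: {}; under {} R still reaches {E,T,X} ∋ X.
{E}: R⊥X given {E} in G with R→· removed — back-door holds.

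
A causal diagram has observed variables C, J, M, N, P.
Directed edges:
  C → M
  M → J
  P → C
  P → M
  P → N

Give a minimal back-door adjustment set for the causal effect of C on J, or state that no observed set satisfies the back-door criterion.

C→J: minimal back-door set {P}.

desc(C)\{C}={J,M}; candidates ⊆ {N,P}.
size 0: {}; under {} C still reaches {J,M,N,P} ∋ J.
{P}: C⊥J given {P} in G with C→· removed — back-door holds.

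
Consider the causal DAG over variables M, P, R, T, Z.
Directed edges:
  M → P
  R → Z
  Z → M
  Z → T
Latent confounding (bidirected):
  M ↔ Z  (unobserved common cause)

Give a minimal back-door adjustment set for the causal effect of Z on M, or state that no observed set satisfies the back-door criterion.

Z→M: no observed back-door set.

desc(Z)\{Z}={M,P,T}; candidates ⊆ {R}.
Z↔M: latent back-door arc(s) into Z.
size 0: {}; under {} Z still reaches {M,P,R} ∋ M.
size 1: {R}; under {R} Z still reaches {M,P} ∋ M.
Z↔M cannot be blocked by any observed set — no back-door set.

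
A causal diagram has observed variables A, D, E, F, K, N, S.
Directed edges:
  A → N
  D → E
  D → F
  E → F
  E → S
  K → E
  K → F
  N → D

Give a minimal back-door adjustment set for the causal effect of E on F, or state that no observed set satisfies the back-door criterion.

E→F: minimal back-door set {D, K}.

desc(E)\{E}={F,S}; candidates ⊆ {A,D,K,N}.
size 0: {}; under {} E still reaches {A,D,F,K,N} ∋ F.
size 1: {A}, {D}, {K} …(+1); under {A} E still reaches {D,F,K,N} ∋ F.
{D,K}: E⊥F given {D,K} in G with E→· removed — back-door holds.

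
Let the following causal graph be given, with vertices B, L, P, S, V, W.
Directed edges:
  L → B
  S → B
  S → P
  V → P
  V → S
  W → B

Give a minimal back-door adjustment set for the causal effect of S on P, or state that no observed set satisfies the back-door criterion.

desc(S)\{S}={B,P}; candidates ⊆ {L,V,W}.
size 0: {}; under {} S still reaches {P,V} ∋ P.
{V}: S⊥P given {V} in G with S→· removed — back-door holds.

S→P: minimal back-door set {V}.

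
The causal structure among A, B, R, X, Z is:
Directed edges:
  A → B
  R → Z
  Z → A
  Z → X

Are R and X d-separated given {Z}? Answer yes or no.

Yes — R ⊥ X | {Z}.

Bayes-Ball from R | {Z} reaches ∅.
X ∉ reach(R|{Z}) ⇒ R ⊥ X | {Z}.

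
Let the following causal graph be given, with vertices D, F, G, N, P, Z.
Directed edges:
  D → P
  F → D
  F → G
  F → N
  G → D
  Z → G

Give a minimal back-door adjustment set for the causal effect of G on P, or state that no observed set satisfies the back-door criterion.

desc(G)\{G}={D,P}; candidates ⊆ {F,N,Z}.
size 0: {}; under {} G still reaches {D,F,N,P,Z} ∋ P.
{F}: G⊥P given {F} in G with G→· removed — back-door holds.

G→P: minimal back-door set {F}.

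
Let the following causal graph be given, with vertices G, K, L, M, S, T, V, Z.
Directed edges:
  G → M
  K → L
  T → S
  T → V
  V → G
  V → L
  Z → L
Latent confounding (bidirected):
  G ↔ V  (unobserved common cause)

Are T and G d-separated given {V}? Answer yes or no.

Bayes-Ball from T | {V} reaches {G,M,S}.
G ∈ reach(T|{V}) ⇒ T ⊥̸ G | {V}.

No — T and G are d-connected given {V}.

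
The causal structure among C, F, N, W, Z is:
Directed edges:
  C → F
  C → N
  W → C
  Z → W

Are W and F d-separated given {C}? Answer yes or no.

Bayes-Ball from W | {C} reaches {Z}.
F ∉ reach(W|{C}) ⇒ W ⊥ F | {C}.

Yes — W ⊥ F | {C}.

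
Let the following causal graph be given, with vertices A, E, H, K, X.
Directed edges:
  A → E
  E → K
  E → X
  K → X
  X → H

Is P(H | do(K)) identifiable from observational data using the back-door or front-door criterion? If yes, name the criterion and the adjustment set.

desc(K)\{K}={H,X}; candidates ⊆ {A,E}.
size 0: {}; under {} K still reaches {A,E,H,X} ∋ H.
{E}: K⊥H given {E} in G with K→· removed — back-door holds.
P(H|do(K)) = Σ_{E} P(H|K,E)·P(E).

P(H|do(K)): backdoor, adjust for {E}.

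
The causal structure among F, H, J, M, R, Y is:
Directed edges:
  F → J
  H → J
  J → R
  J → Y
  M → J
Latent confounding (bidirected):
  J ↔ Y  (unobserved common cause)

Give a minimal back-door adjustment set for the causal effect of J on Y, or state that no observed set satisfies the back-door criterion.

desc(J)\{J}={R,Y}; candidates ⊆ {F,H,M}.
J↔Y: latent back-door arc(s) into J.
size 0: {}; under {} J still reaches {F,H,M,Y} ∋ Y.
size 1: {F}, {H}, {M}; under {F} J still reaches {H,M,Y} ∋ Y.
size 2: {F,H}, {F,M}, {H,M}; under {F,H} J still reaches {M,Y} ∋ Y.
J↔Y cannot be blocked by any observed set — no back-door set.

J→Y: no observed back-door set.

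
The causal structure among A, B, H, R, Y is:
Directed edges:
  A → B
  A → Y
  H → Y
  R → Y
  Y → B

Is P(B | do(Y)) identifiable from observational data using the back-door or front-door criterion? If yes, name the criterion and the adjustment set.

desc(Y)\{Y}={B}; candidates ⊆ {A,H,R}.
size 0: {}; under {} Y still reaches {A,B,H,R} ∋ B.
{A}: Y⊥B given {A} in G with Y→· removed — back-door holds.
P(B|do(Y)) = Σ_{A} P(B|Y,A)·P(A).

P(B|do(Y)): backdoor, adjust for {A}.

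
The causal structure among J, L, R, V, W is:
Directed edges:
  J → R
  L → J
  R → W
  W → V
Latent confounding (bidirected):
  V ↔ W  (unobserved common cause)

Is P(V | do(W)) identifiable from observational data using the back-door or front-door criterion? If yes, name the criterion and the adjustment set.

P(V|do(W)): not identifiable (no BD/FD set).

desc(W)\{W}={V}; candidates ⊆ {J,L,R}.
W↔V: latent back-door arc(s) into W.
size 0: {}; under {} W still reaches {J,L,R,V} ∋ V.
size 1: {J}, {L}, {R}; under {J} W still reaches {R,V} ∋ V.
size 2: {J,L}, {J,R}, {L,R}; under {J,L} W still reaches {R,V} ∋ V.
W↔V cannot be blocked by any observed set — no back-door set.
No mediator lies on a directed W→…→V path.
Neither criterion identifies P(V|do(W)) in this graph.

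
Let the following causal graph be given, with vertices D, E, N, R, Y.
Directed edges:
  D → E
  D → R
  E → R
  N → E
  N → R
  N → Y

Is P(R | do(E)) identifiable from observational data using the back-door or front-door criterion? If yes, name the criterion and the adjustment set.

P(R|do(E)): backdoor, adjust for {D, N}.

desc(E)\{E}={R}; candidates ⊆ {D,N,Y}.
size 0: {}; under {} E still reaches {D,N,R,Y} ∋ R.
size 1: {D}, {N}, {Y}; under {D} E still reaches {N,R,Y} ∋ R.
{D,N}: E⊥R given {D,N} in G with E→· removed — back-door holds.
P(R|do(E)) = Σ_{D,N} P(R|E,D,N)·P(D,N).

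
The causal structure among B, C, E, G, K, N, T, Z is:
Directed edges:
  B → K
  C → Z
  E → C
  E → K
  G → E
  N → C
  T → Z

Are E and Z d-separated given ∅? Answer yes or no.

No — E and Z are d-connected given ∅.

Bayes-Ball from E | ∅ reaches {C,G,K,Z}.
Z ∈ reach(E|∅) ⇒ E ⊥̸ Z | ∅.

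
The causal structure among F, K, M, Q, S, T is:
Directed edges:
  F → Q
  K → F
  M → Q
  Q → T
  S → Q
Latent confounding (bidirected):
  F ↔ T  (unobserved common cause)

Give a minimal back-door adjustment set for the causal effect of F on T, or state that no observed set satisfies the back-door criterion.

desc(F)\{F}={Q,T}; candidates ⊆ {K,M,S}.
F↔T: latent back-door arc(s) into F.
size 0: {}; under {} F still reaches {K,T} ∋ T.
size 1: {K}, {M}, {S}; under {K} F still reaches {T} ∋ T.
size 2: {K,M}, {K,S}, {M,S}; under {K,M} F still reaches {T} ∋ T.
F↔T cannot be blocked by any observed set — no back-door set.

F→T: no observed back-door set.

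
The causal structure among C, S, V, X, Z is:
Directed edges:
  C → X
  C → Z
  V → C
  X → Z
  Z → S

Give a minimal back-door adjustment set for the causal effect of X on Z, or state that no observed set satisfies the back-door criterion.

desc(X)\{X}={S,Z}; candidates ⊆ {C,V}.
size 0: {}; under {} X still reaches {C,S,V,Z} ∋ Z.
{C}: X⊥Z given {C} in G with X→· removed — back-door holds.

X→Z: minimal back-door set {C}.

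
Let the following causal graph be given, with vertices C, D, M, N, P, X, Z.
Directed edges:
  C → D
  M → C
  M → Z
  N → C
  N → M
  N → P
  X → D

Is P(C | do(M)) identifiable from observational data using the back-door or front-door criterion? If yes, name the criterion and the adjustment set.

desc(M)\{M}={C,D,Z}; candidates ⊆ {N,P,X}.
size 0: {}; under {} M still reaches {C,D,N,P} ∋ C.
{N}: M⊥C given {N} in G with M→· removed — back-door holds.
P(C|do(M)) = Σ_{N} P(C|M,N)·P(N).

P(C|do(M)): backdoor, adjust for {N}.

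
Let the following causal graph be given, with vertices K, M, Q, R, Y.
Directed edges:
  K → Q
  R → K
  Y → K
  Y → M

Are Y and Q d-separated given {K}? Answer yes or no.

Yes — Y ⊥ Q | {K}.

Bayes-Ball from Y | {K} reaches {M,R}.
Q ∉ reach(Y|{K}) ⇒ Y ⊥ Q | {K}.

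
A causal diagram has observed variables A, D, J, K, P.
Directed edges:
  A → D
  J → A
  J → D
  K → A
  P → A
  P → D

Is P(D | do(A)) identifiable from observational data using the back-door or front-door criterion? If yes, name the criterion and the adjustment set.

P(D|do(A)): backdoor, adjust for {J, P}.

desc(A)\{A}={D}; candidates ⊆ {J,K,P}.
size 0: {}; under {} A still reaches {D,J,K,P} ∋ D.
size 1: {J}, {K}, {P}; under {J} A still reaches {D,K,P} ∋ D.
{J,P}: A⊥D given {J,P} in G with A→· removed — back-door holds.
P(D|do(A)) = Σ_{J,P} P(D|A,J,P)·P(J,P).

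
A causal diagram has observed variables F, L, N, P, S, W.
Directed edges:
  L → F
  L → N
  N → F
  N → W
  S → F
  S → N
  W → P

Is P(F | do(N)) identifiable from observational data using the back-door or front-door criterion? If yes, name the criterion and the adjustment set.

P(F|do(N)): backdoor, adjust for {L, S}.

desc(N)\{N}={F,P,W}; candidates ⊆ {L,S}.
size 0: {}; under {} N still reaches {F,L,S} ∋ F.
size 1: {L}, {S}; under {L} N still reaches {F,S} ∋ F.
{L,S}: N⊥F given {L,S} in G with N→· removed — back-door holds.
P(F|do(N)) = Σ_{L,S} P(F|N,L,S)·P(L,S).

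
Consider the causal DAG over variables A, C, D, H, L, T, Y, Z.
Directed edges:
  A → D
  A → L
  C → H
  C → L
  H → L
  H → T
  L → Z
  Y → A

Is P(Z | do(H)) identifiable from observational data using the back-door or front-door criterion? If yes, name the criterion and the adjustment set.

desc(H)\{H}={L,T,Z}; candidates ⊆ {A,C,D,Y}.
size 0: {}; under {} H still reaches {C,L,Z} ∋ Z.
{C}: H⊥Z given {C} in G with H→· removed — back-door holds.
P(Z|do(H)) = Σ_{C} P(Z|H,C)·P(C).

P(Z|do(H)): backdoor, adjust for {C}.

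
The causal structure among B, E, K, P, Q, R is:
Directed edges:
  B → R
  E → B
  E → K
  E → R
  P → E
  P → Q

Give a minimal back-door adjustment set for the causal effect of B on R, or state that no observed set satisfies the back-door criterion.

B→R: minimal back-door set {E}.

desc(B)\{B}={R}; candidates ⊆ {E,K,P,Q}.
size 0: {}; under {} B still reaches {E,K,P,Q,R} ∋ R.
{E}: B⊥R given {E} in G with B→· removed — back-door holds.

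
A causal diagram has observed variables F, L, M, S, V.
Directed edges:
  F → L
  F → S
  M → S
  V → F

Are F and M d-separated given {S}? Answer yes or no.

No — F and M are d-connected given {S}.

Bayes-Ball from F | {S} reaches {L,M,V}.
M ∈ reach(F|{S}) ⇒ F ⊥̸ M | {S}.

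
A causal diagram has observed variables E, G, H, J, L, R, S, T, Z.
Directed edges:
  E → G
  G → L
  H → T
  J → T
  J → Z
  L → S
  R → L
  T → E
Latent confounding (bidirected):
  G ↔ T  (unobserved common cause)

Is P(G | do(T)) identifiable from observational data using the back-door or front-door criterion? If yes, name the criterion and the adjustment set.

desc(T)\{T}={E,G,L,S}; candidates ⊆ {H,J,R,Z}.
T↔G: latent back-door arc(s) into T.
size 0: {}; under {} T still reaches {G,H,J,L,S,Z} ∋ G.
size 1: {H}, {J}, {R} …(+1); under {H} T still reaches {G,J,L,S,Z} ∋ G.
size 2: {H,J}, {H,R}, {H,Z} …(+3); under {H,J} T still reaches {G,L,S} ∋ G.
T↔G cannot be blocked by any observed set — no back-door set.
{E}: (i) intercepts every directed T→G path; (ii) no back-door T→{E}; (iii) {T} blocks every back-door {E}→G. Front-door holds.
P(G|do(T)) = Σ_{E} P(E|T) Σ_{T'} P(G|E,T')P(T').

P(G|do(T)): frontdoor, adjust for {E}.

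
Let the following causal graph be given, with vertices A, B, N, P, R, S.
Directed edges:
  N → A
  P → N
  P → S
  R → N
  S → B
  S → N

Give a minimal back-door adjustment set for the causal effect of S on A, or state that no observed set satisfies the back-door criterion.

S→A: minimal back-door set {P}.

desc(S)\{S}={A,B,N}; candidates ⊆ {P,R}.
size 0: {}; under {} S still reaches {A,N,P} ∋ A.
{P}: S⊥A given {P} in G with S→· removed — back-door holds.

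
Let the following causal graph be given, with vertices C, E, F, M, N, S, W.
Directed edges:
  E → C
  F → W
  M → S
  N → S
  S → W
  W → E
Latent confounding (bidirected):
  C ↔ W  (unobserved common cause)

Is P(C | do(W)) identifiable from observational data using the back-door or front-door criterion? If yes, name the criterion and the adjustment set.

desc(W)\{W}={C,E}; candidates ⊆ {F,M,N,S}.
W↔C: latent back-door arc(s) into W.
size 0: {}; under {} W still reaches {C,F,M,N,S} ∋ C.
size 1: {F}, {M}, {N} …(+1); under {F} W still reaches {C,M,N,S} ∋ C.
size 2: {F,M}, {F,N}, {F,S} …(+3); under {F,M} W still reaches {C,N,S} ∋ C.
W↔C cannot be blocked by any observed set — no back-door set.
{E}: (i) intercepts every directed W→C path; (ii) no back-door W→{E}; (iii) {W} blocks every back-door {E}→C. Front-door holds.
P(C|do(W)) = Σ_{E} P(E|W) Σ_{W'} P(C|E,W')P(W').

P(C|do(W)): frontdoor, adjust for {E}.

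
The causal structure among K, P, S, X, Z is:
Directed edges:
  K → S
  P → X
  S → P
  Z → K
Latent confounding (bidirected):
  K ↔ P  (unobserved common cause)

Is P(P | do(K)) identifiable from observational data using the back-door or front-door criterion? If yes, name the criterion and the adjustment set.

P(P|do(K)): frontdoor, adjust for {S}.

desc(K)\{K}={P,S,X}; candidates ⊆ {Z}.
K↔P: latent back-door arc(s) into K.
size 0: {}; under {} K still reaches {P,X,Z} ∋ P.
size 1: {Z}; under {Z} K still reaches {P,X} ∋ P.
K↔P cannot be blocked by any observed set — no back-door set.
{S}: (i) intercepts every directed K→P path; (ii) no back-door K→{S}; (iii) {K} blocks every back-door {S}→P. Front-door holds.
P(P|do(K)) = Σ_{S} P(S|K) Σ_{K'} P(P|S,K')P(K').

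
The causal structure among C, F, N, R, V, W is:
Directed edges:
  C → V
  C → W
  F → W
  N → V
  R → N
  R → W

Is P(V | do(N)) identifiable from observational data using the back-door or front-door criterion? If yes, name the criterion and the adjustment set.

P(V|do(N)): backdoor, adjust for ∅.

desc(N)\{N}={V}; candidates ⊆ {C,F,R,W}.
∅: N⊥V given ∅ in G with N→· removed — back-door holds.
P(V|do(N)) = P(V|N) — no adjustment needed.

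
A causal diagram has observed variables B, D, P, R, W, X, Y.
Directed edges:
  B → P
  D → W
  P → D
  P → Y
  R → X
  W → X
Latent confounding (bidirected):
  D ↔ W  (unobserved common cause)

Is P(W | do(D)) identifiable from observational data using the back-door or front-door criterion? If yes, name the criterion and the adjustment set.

P(W|do(D)): not identifiable (no BD/FD set).

desc(D)\{D}={W,X}; candidates ⊆ {B,P,R,Y}.
D↔W: latent back-door arc(s) into D.
size 0: {}; under {} D still reaches {B,P,W,X,Y} ∋ W.
size 1: {B}, {P}, {R} …(+1); under {B} D still reaches {P,W,X,Y} ∋ W.
size 2: {B,P}, {B,R}, {B,Y} …(+3); under {B,P} D still reaches {W,X} ∋ W.
D↔W cannot be blocked by any observed set — no back-door set.
No mediator lies on a directed D→…→W path.
Neither criterion identifies P(W|do(D)) in this graph.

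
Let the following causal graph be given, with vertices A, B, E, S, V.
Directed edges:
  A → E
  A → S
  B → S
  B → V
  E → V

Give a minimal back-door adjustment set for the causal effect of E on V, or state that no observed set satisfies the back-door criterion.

E→V: minimal back-door set ∅.

desc(E)\{E}={V}; candidates ⊆ {A,B,S}.
∅: E⊥V given ∅ in G with E→· removed — back-door holds.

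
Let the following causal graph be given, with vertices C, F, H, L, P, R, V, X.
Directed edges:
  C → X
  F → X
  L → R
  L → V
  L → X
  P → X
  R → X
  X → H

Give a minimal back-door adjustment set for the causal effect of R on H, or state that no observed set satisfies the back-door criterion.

desc(R)\{R}={H,X}; candidates ⊆ {C,F,L,P,V}.
size 0: {}; under {} R still reaches {H,L,V,X} ∋ H.
{L}: R⊥H given {L} in G with R→· removed — back-door holds.

R→H: minimal back-door set {L}.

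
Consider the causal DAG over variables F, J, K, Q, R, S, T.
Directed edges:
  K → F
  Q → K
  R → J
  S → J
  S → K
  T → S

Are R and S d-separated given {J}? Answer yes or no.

Bayes-Ball from R | {J} reaches {F,K,S,T}.
S ∈ reach(R|{J}) ⇒ R ⊥̸ S | {J}.

No — R and S are d-connected given {J}.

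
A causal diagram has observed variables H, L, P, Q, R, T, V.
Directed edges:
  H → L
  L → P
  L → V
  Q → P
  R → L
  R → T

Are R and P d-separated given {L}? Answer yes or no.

Bayes-Ball from R | {L} reaches {H,T}.
P ∉ reach(R|{L}) ⇒ R ⊥ P | {L}.

Yes — R ⊥ P | {L}.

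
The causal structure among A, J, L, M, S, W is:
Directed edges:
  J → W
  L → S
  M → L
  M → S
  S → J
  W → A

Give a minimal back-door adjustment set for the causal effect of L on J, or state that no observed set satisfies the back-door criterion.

L→J: minimal back-door set {M}.

desc(L)\{L}={A,J,S,W}; candidates ⊆ {M}.
size 0: {}; under {} L still reaches {A,J,M,S,W} ∋ J.
{M}: L⊥J given {M} in G with L→· removed — back-door holds.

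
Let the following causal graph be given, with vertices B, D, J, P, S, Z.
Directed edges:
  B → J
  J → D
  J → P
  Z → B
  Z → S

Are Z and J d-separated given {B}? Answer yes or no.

Yes — Z ⊥ J | {B}.

Bayes-Ball from Z | {B} reaches {S}.
J ∉ reach(Z|{B}) ⇒ Z ⊥ J | {B}.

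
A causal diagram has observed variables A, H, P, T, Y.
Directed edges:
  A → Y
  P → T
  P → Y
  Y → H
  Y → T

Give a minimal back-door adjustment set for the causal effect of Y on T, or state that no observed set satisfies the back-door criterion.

Y→T: minimal back-door set {P}.

desc(Y)\{Y}={H,T}; candidates ⊆ {A,P}.
size 0: {}; under {} Y still reaches {A,P,T} ∋ T.
{P}: Y⊥T given {P} in G with Y→· removed — back-door holds.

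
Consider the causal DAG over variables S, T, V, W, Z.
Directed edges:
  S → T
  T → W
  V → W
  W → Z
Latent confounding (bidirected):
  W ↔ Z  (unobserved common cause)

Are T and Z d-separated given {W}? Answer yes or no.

Bayes-Ball from T | {W} reaches {S,V,Z}.
Z ∈ reach(T|{W}) ⇒ T ⊥̸ Z | {W}.

No — T and Z are d-connected given {W}.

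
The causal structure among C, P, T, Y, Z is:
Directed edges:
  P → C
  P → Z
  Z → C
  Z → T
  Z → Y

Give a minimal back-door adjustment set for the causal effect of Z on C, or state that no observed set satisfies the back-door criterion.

desc(Z)\{Z}={C,T,Y}; candidates ⊆ {P}.
size 0: {}; under {} Z still reaches {C,P} ∋ C.
{P}: Z⊥C given {P} in G with Z→· removed — back-door holds.

Z→C: minimal back-door set {P}.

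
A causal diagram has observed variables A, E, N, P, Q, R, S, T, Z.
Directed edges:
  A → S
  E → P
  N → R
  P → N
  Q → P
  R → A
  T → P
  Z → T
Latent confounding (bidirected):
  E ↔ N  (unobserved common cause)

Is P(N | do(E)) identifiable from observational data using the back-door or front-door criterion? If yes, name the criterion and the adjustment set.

desc(E)\{E}={A,N,P,R,S}; candidates ⊆ {Q,T,Z}.
E↔N: latent back-door arc(s) into E.
size 0: {}; under {} E still reaches {A,N,R,S} ∋ N.
size 1: {Q}, {T}, {Z}; under {Q} E still reaches {A,N,R,S} ∋ N.
size 2: {Q,T}, {Q,Z}, {T,Z}; under {Q,T} E still reaches {A,N,R,S} ∋ N.
E↔N cannot be blocked by any observed set — no back-door set.
{P}: (i) intercepts every directed E→N path; (ii) no back-door E→{P}; (iii) {E} blocks every back-door {P}→N. Front-door holds.
P(N|do(E)) = Σ_{P} P(P|E) Σ_{E'} P(N|P,E')P(E').

P(N|do(E)): frontdoor, adjust for {P}.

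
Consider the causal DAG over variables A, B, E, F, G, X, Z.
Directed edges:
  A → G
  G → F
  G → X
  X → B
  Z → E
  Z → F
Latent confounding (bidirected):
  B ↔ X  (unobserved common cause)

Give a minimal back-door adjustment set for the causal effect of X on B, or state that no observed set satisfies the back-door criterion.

desc(X)\{X}={B}; candidates ⊆ {A,E,F,G,Z}.
X↔B: latent back-door arc(s) into X.
size 0: {}; under {} X still reaches {A,B,F,G} ∋ B.
size 1: {A}, {E}, {F} …(+2); under {A} X still reaches {B,F,G} ∋ B.
size 2: {A,E}, {A,F}, {A,G} …(+7); under {A,E} X still reaches {B,F,G} ∋ B.
X↔B cannot be blocked by any observed set — no back-door set.

X→B: no observed back-door set.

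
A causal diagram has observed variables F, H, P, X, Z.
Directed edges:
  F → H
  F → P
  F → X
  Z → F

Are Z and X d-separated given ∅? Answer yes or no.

Bayes-Ball from Z | ∅ reaches {F,H,P,X}.
X ∈ reach(Z|∅) ⇒ Z ⊥̸ X | ∅.

No — Z and X are d-connected given ∅.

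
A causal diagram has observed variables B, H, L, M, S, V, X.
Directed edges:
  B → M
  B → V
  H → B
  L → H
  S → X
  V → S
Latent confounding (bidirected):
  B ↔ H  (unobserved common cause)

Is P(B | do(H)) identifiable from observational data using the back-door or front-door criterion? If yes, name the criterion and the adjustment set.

desc(H)\{H}={B,M,S,V,X}; candidates ⊆ {L}.
H↔B: latent back-door arc(s) into H.
size 0: {}; under {} H still reaches {B,L,M,S,V,X} ∋ B.
size 1: {L}; under {L} H still reaches {B,M,S,V,X} ∋ B.
H↔B cannot be blocked by any observed set — no back-door set.
No mediator lies on a directed H→…→B path.
Neither criterion identifies P(B|do(H)) in this graph.

P(B|do(H)): not identifiable (no BD/FD set).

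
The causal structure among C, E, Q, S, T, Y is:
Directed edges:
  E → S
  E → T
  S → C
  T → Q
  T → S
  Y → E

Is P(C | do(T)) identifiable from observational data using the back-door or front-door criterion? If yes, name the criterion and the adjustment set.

desc(T)\{T}={C,Q,S}; candidates ⊆ {E,Y}.
size 0: {}; under {} T still reaches {C,E,S,Y} ∋ C.
{E}: T⊥C given {E} in G with T→· removed — back-door holds.
P(C|do(T)) = Σ_{E} P(C|T,E)·P(E).

P(C|do(T)): backdoor, adjust for {E}.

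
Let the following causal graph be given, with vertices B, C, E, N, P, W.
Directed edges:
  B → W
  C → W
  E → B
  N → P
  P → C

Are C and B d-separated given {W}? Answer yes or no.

No — C and B are d-connected given {W}.

Bayes-Ball from C | {W} reaches {B,E,N,P}.
B ∈ reach(C|{W}) ⇒ C ⊥̸ B | {W}.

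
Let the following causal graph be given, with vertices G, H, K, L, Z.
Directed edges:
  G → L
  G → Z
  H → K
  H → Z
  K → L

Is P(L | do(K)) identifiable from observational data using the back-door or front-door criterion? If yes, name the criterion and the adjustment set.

P(L|do(K)): backdoor, adjust for ∅.

desc(K)\{K}={L}; candidates ⊆ {G,H,Z}.
∅: K⊥L given ∅ in G with K→· removed — back-door holds.
P(L|do(K)) = P(L|K) — no adjustment needed.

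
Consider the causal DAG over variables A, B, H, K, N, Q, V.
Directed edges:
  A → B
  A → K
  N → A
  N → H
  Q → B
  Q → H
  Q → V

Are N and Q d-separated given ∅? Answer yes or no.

Yes — N ⊥ Q | ∅.

Bayes-Ball from N | ∅ reaches {A,B,H,K}.
Q ∉ reach(N|∅) ⇒ N ⊥ Q | ∅.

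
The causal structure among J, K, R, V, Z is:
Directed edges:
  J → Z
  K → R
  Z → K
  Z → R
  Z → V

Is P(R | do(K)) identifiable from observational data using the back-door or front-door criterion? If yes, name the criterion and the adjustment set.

desc(K)\{K}={R}; candidates ⊆ {J,V,Z}.
size 0: {}; under {} K still reaches {J,R,V,Z} ∋ R.
{Z}: K⊥R given {Z} in G with K→· removed — back-door holds.
P(R|do(K)) = Σ_{Z} P(R|K,Z)·P(Z).

P(R|do(K)): backdoor, adjust for {Z}.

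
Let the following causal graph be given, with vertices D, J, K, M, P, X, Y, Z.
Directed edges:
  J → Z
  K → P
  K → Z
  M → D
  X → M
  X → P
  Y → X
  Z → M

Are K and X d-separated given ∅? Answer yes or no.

Yes — K ⊥ X | ∅.

Bayes-Ball from K | ∅ reaches {D,M,P,Z}.
X ∉ reach(K|∅) ⇒ K ⊥ X | ∅.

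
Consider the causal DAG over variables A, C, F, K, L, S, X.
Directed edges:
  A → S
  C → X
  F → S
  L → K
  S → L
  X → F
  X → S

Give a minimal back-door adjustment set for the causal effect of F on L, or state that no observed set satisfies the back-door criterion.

desc(F)\{F}={K,L,S}; candidates ⊆ {A,C,X}.
size 0: {}; under {} F still reaches {C,K,L,S,X} ∋ L.
{X}: F⊥L given {X} in G with F→· removed — back-door holds.

F→L: minimal back-door set {X}.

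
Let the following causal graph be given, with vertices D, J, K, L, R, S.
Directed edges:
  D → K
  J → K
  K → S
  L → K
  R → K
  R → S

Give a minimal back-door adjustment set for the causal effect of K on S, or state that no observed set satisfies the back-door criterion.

desc(K)\{K}={S}; candidates ⊆ {D,J,L,R}.
size 0: {}; under {} K still reaches {D,J,L,R,S} ∋ S.
{R}: K⊥S given {R} in G with K→· removed — back-door holds.

K→S: minimal back-door set {R}.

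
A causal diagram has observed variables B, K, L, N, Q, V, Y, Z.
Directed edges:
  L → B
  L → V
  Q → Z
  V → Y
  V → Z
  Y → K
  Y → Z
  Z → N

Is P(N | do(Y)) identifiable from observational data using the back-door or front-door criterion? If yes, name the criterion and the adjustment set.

desc(Y)\{Y}={K,N,Z}; candidates ⊆ {B,L,Q,V}.
size 0: {}; under {} Y still reaches {B,L,N,V,Z} ∋ N.
{V}: Y⊥N given {V} in G with Y→· removed — back-door holds.
P(N|do(Y)) = Σ_{V} P(N|Y,V)·P(V).

P(N|do(Y)): backdoor, adjust for {V}.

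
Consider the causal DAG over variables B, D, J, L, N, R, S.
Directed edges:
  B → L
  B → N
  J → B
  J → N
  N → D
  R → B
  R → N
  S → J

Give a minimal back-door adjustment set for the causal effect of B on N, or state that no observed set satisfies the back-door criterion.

B→N: minimal back-door set {J, R}.

desc(B)\{B}={D,L,N}; candidates ⊆ {J,R,S}.
size 0: {}; under {} B still reaches {D,J,N,R,S} ∋ N.
size 1: {J}, {R}, {S}; under {J} B still reaches {D,N,R} ∋ N.
{J,R}: B⊥N given {J,R} in G with B→· removed — back-door holds.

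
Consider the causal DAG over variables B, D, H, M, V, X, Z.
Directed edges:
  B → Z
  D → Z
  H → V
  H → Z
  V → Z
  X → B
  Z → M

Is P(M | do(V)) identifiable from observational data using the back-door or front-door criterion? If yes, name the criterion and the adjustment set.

desc(V)\{V}={M,Z}; candidates ⊆ {B,D,H,X}.
size 0: {}; under {} V still reaches {H,M,Z} ∋ M.
{H}: V⊥M given {H} in G with V→· removed — back-door holds.
P(M|do(V)) = Σ_{H} P(M|V,H)·P(H).

P(M|do(V)): backdoor, adjust for {H}.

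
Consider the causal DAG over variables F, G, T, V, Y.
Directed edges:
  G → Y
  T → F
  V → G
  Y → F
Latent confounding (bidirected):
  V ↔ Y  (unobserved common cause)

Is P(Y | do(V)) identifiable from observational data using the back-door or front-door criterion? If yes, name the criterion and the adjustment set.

P(Y|do(V)): frontdoor, adjust for {G}.

desc(V)\{V}={F,G,Y}; candidates ⊆ {T}.
V↔Y: latent back-door arc(s) into V.
size 0: {}; under {} V still reaches {F,Y} ∋ Y.
size 1: {T}; under {T} V still reaches {F,Y} ∋ Y.
V↔Y cannot be blocked by any observed set — no back-door set.
{G}: (i) intercepts every directed V→Y path; (ii) no back-door V→{G}; (iii) {V} blocks every back-door {G}→Y. Front-door holds.
P(Y|do(V)) = Σ_{G} P(G|V) Σ_{V'} P(Y|G,V')P(V').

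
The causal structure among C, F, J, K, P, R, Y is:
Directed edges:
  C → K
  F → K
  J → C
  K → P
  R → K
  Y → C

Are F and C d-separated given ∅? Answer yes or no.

Bayes-Ball from F | ∅ reaches {K,P}.
C ∉ reach(F|∅) ⇒ F ⊥ C | ∅.

Yes — F ⊥ C | ∅.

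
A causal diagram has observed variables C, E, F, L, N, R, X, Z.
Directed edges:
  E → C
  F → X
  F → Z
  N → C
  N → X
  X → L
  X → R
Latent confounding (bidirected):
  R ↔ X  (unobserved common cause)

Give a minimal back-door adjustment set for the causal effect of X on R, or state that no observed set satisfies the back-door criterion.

desc(X)\{X}={L,R}; candidates ⊆ {C,E,F,N,Z}.
X↔R: latent back-door arc(s) into X.
size 0: {}; under {} X still reaches {C,F,N,R,Z} ∋ R.
size 1: {C}, {E}, {F} …(+2); under {C} X still reaches {E,F,N,R,Z} ∋ R.
size 2: {C,E}, {C,F}, {C,N} …(+7); under {C,E} X still reaches {F,N,R,Z} ∋ R.
X↔R cannot be blocked by any observed set — no back-door set.

X→R: no observed back-door set.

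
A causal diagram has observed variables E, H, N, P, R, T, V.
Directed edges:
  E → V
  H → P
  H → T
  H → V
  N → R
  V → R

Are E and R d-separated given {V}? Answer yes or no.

Yes — E ⊥ R | {V}.

Bayes-Ball from E | {V} reaches {H,P,T}.
R ∉ reach(E|{V}) ⇒ E ⊥ R | {V}.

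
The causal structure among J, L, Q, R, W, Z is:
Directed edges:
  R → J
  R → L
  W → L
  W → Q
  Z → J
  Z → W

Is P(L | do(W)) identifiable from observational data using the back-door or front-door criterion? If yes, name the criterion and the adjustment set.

P(L|do(W)): backdoor, adjust for ∅.

desc(W)\{W}={L,Q}; candidates ⊆ {J,R,Z}.
∅: W⊥L given ∅ in G with W→· removed — back-door holds.
P(L|do(W)) = P(L|W) — no adjustment needed.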